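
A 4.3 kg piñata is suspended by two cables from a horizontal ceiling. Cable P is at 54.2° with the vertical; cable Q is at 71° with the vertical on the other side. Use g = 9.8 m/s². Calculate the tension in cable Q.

T_Q ≈ 41.8 N

Angles from the horizontal: cable P is 90° − 54.2° = 35.8°, cable Q is 90° − 71° = 19°.
Weight W = 4.3 × 9.8 = 42.14 N acts straight down.
Horizontal: T_P cos 35.8° = T_Q cos 19°  →  T_P = 1.166 T_Q.
Vertical: T_P sin 35.8° + T_Q sin 19° = 42.14.
Substituting the horizontal relation into the vertical equation gives 1.007 T_Q = 42.14, so T_Q = 41.83 N.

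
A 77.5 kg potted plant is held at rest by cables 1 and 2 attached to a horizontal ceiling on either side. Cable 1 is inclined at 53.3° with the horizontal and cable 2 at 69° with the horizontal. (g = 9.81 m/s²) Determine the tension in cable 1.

T_1 ≈ 322 N

Weight W = 77.5 × 9.81 = 760.3 N acts straight down.
Horizontal: T_1 cos 53.3° = T_2 cos 69°  →  T_2 = 1.668 T_1.
Vertical: T_1 sin 53.3° + T_2 sin 69° = 760.3.
Substituting the horizontal relation into the vertical equation gives 2.359 T_1 = 760.3, so T_1 = 322.3 N.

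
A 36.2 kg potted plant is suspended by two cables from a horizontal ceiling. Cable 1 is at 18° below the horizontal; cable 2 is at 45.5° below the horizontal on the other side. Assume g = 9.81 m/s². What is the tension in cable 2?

T_2 ≈ 377 N

Weight W = 36.2 × 9.81 = 355.1 N acts straight down.
Horizontal: T_1 cos 18° = T_2 cos 45.5°  →  T_1 = 0.737 T_2.
Vertical: T_1 sin 18° + T_2 sin 45.5° = 355.1.
Substituting the horizontal relation into the vertical equation gives 0.941 T_2 = 355.1, so T_2 = 377.4 N.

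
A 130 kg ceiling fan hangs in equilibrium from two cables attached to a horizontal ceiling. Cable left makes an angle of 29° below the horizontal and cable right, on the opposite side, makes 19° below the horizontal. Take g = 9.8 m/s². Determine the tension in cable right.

T_right ≈ 1500 N

Weight W = 130 × 9.8 = 1274 N acts straight down.
Horizontal: T_left cos 29° = T_right cos 19°  →  T_left = 1.081 T_right.
Vertical: T_left sin 29° + T_right sin 19° = 1274.
Substituting the horizontal relation into the vertical equation gives 0.8497 T_right = 1274, so T_right = 1499 N.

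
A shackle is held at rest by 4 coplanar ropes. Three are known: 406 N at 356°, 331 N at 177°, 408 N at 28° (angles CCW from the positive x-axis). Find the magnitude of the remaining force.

F ≈ 471 N

Sum the known components: ΣF_x = 434.7 N, ΣF_y = 180.5 N.
For equilibrium the remaining force must supply (−ΣF_x, −ΣF_y) = (-434.7, -180.5) N.
Magnitude = √((-434.7)² + (-180.5)²) = 470.7 N; direction = atan2(-180.5, -434.7) = 202.6°.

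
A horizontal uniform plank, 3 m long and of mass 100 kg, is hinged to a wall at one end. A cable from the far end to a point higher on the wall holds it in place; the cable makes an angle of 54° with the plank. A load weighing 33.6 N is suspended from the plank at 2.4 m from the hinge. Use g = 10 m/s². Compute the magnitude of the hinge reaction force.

Take torques about the hinge: T sin 54° · 3 = 100×10×1.5 + 33.6×2.4 = 1580.6 N·m.
So T = 1580.6 / (0.8090 × 3) = 651.26 N.
ΣF_x = 0: H_x = T cos 54° = 382.8 N.
ΣF_y = 0: H_y = (100×10 + 33.6) − T sin 54° = 1033.6 − 526.88 = 506.72 N.
|H| = √(H_x² + H_y²) = √((382.8)² + (506.72)²) = 635.06 N.

|H| ≈ 635 N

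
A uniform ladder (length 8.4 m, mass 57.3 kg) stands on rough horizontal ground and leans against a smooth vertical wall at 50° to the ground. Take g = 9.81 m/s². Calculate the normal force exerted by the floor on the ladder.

N_floor ≈ 562 N

ΣF_y = 0: N_floor = 57.3×9.81 = 562.11 N.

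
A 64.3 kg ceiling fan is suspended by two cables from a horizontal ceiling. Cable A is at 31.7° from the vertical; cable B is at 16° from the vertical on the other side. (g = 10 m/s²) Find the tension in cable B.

T_B ≈ 457 N

Angles from the horizontal: cable A is 90° − 31.7° = 58.3°, cable B is 90° − 16° = 74°.
Weight W = 64.3 × 10 = 643 N acts straight down.
Horizontal: T_A cos 58.3° = T_B cos 74°  →  T_A = 0.5246 T_B.
Vertical: T_A sin 58.3° + T_B sin 74° = 643.
Substituting the horizontal relation into the vertical equation gives 1.408 T_B = 643, so T_B = 456.8 N.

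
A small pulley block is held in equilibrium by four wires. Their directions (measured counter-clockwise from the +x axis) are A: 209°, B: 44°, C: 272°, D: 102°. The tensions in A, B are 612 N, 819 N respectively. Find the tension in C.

Resolve: ΣF_x = 612 cos 209° + 819 cos 44° + T_C cos 272° + T_D cos 102° = 0.
        ΣF_y = 612 sin 209° + 819 sin 44° + T_C sin 272° + T_D sin 102° = 0.
The known terms sum to (53.87, 272.2) N, so 0.0349 T_C − 0.2079 T_D = -53.87 and -0.9994 T_C + 0.9781 T_D = -272.2.
Solving simultaneously: T_C = 629.4 N, T_D = 364.8 N.

T_C ≈ 629 N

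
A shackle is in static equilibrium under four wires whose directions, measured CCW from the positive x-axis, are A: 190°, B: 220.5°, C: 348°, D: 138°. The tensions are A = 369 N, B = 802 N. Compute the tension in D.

T_D ≈ 1550 N

Resolve: ΣF_x = 369 cos 190° + 802 cos 220.5° + T_C cos 348° + T_D cos 138° = 0.
        ΣF_y = 369 sin 190° + 802 sin 220.5° + T_C sin 348° + T_D sin 138° = 0.
The known terms sum to (-973.2, -584.9) N, so 0.9781 T_C − 0.7431 T_D = 973.2 and -0.2079 T_C + 0.6691 T_D = 584.9.
Solving simultaneously: T_C = 2172 N, T_D = 1549 N.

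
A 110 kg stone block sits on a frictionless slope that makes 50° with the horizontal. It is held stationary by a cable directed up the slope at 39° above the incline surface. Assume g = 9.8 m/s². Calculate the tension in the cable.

T ≈ 1060 N

Take axes along and perpendicular to the incline. Weight components: W sin 50° = 825.8 N down-slope, W cos 50° = 692.9 N into the surface.
Along incline: T cos 39° = W sin 50° → T = 1063 N.
Perpendicular: N = W cos 50° − T sin 39° = 24.21 N.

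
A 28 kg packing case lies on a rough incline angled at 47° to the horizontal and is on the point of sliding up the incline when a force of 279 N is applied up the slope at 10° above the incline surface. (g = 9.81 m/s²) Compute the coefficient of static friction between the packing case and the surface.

μ ≈ 0.532

On the verge of sliding up the incline, friction is at its maximum μN and acts down the slope.
Perpendicular to incline: N = W cos 47° − P sin 10° = 187.3 − 48.45 = 138.9 N.
Along incline: P cos 10° − μN = W sin 47° → μ = −(W sin 47° − P cos 10°) / N = 0.5319.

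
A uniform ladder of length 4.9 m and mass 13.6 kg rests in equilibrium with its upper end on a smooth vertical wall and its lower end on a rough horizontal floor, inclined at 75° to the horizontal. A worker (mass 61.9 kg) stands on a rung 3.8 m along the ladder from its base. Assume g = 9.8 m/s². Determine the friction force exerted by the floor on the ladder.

Torques about the foot: N_wall · 4.9 sin 75° = 13.6×9.8×2.45 cos 75° + 61.9×9.8×3.8 cos 75° → N_wall = 143.91 N.
ΣF_x = 0: f_floor = N_wall = 143.91 N.

f ≈ 144 N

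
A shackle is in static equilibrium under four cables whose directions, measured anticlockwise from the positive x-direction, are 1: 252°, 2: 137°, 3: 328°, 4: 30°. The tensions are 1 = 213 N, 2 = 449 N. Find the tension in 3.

Resolve: ΣF_x = 213 cos 252° + 449 cos 137° + T_3 cos 328° + T_4 cos 30° = 0.
        ΣF_y = 213 sin 252° + 449 sin 137° + T_3 sin 328° + T_4 sin 30° = 0.
The known terms sum to (-394.2, 103.6) N, so 0.8480 T_3 + 0.8660 T_4 = 394.2 and -0.5299 T_3 + 0.5000 T_4 = -103.6.
Solving simultaneously: T_3 = 324.9 N, T_4 = 137 N.

T_3 ≈ 325 N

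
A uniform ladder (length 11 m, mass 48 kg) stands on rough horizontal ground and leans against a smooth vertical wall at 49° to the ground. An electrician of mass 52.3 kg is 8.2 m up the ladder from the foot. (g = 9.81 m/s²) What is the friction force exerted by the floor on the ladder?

f ≈ 537 N

Torques about the foot: N_wall · 11 sin 49° = 48×9.81×5.5 cos 49° + 52.3×9.81×8.2 cos 49° → N_wall = 537.14 N.
ΣF_x = 0: f_floor = N_wall = 537.14 N.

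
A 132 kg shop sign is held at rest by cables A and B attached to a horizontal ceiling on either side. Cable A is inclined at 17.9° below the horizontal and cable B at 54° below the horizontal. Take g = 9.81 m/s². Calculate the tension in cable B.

Weight W = 132 × 9.81 = 1295 N acts straight down.
Horizontal: T_A cos 17.9° = T_B cos 54°  →  T_A = 0.6177 T_B.
Vertical: T_A sin 17.9° + T_B sin 54° = 1295.
Substituting the horizontal relation into the vertical equation gives 0.9989 T_B = 1295, so T_B = 1296 N.

T_B ≈ 1300 N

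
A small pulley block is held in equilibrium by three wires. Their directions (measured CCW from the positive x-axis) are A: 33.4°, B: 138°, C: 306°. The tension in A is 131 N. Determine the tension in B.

T_B ≈ 629 N

Resolve: ΣF_x = 131 cos 33.4° + T_B cos 138° + T_C cos 306° = 0.
        ΣF_y = 131 sin 33.4° + T_B sin 138° + T_C sin 306° = 0.
The known terms sum to (109.4, 72.11) N, so -0.7431 T_B + 0.5878 T_C = -109.4 and 0.6691 T_B − 0.8090 T_C = -72.11.
Solving simultaneously: T_B = 629.4 N, T_C = 609.7 N.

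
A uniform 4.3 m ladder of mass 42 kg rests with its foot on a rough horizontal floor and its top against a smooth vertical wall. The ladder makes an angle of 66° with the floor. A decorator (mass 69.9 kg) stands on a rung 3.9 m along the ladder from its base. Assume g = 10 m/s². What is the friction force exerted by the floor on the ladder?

f ≈ 376 N

Torques about the foot: N_wall · 4.3 sin 66° = 42×10×2.15 cos 66° + 69.9×10×3.9 cos 66° → N_wall = 375.76 N.
ΣF_x = 0: f_floor = N_wall = 375.76 N.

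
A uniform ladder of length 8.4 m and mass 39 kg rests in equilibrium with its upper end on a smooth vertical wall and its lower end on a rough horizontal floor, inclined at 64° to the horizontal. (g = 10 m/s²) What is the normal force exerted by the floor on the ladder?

ΣF_y = 0: N_floor = 39×10 = 390 N.

N_floor ≈ 390 N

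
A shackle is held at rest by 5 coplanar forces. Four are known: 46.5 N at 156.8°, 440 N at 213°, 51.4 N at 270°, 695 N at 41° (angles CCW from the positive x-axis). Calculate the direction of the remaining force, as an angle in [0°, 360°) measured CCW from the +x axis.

θ ≈ 238°

Sum the known components: ΣF_x = 112.8 N, ΣF_y = 183.2 N.
For equilibrium the remaining force must supply (−ΣF_x, −ΣF_y) = (-112.8, -183.2) N.
Magnitude = √((-112.8)² + (-183.2)²) = 215.2 N; direction = atan2(-183.2, -112.8) = 238.4°.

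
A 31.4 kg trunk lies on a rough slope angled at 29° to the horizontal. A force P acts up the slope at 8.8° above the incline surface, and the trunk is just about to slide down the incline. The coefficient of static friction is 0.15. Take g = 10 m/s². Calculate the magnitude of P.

On the verge of sliding down the incline, friction equals μN and acts up the slope.
Perpendicular: N + P sin 8.8° = W cos 29° = 274.6 N.
Along incline: P cos 8.8° + μN = W sin 29° with W sin 29° = 152.2 N.
Solving the pair for P and N: P = 115 N, N = 257 N (and f = μN = 38.55 N).

P ≈ 115 N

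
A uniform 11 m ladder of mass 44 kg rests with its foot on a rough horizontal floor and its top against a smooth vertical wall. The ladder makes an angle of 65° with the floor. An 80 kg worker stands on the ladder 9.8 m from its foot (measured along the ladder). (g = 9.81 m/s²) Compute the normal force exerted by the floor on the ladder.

ΣF_y = 0: N_floor = 44×9.81 + 80×9.81 = 1216.4 N.

N_floor ≈ 1220 N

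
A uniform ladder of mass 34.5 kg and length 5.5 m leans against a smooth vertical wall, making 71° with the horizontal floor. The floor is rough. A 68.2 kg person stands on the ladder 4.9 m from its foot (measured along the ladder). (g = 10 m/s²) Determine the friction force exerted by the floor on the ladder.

Torques about the foot: N_wall · 5.5 sin 71° = 34.5×10×2.75 cos 71° + 68.2×10×4.9 cos 71° → N_wall = 268.61 N.
ΣF_x = 0: f_floor = N_wall = 268.61 N.

f ≈ 269 N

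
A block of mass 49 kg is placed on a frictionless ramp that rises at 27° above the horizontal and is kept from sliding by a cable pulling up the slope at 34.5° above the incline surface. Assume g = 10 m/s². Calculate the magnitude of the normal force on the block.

Take axes along and perpendicular to the incline. Weight components: W sin 27° = 222.5 N down-slope, W cos 27° = 436.6 N into the surface.
Along incline: T cos 34.5° = W sin 27° → T = 269.9 N.
Perpendicular: N = W cos 27° − T sin 34.5° = 283.7 N.

N ≈ 284 N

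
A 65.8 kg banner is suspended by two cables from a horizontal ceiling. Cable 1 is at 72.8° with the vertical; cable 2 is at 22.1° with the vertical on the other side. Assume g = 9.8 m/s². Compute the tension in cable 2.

T_2 ≈ 618 N

Angles from the horizontal: cable 1 is 90° − 72.8° = 17.2°, cable 2 is 90° − 22.1° = 67.9°.
Weight W = 65.8 × 9.8 = 644.8 N acts straight down.
Horizontal: T_1 cos 17.2° = T_2 cos 67.9°  →  T_1 = 0.3938 T_2.
Vertical: T_1 sin 17.2° + T_2 sin 67.9° = 644.8.
Substituting the horizontal relation into the vertical equation gives 1.043 T_2 = 644.8, so T_2 = 618.3 N.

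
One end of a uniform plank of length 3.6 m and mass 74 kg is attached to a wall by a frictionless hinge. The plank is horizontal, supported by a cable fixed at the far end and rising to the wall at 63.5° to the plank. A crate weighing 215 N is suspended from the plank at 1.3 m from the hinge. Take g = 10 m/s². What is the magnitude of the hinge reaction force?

|H| ≈ 554 N

Take torques about the hinge: T sin 63.5° · 3.6 = 74×10×1.8 + 215×1.3 = 1611.5 N·m.
So T = 1611.5 / (0.8949 × 3.6) = 500.19 N.
ΣF_x = 0: H_x = T cos 63.5° = 223.18 N.
ΣF_y = 0: H_y = (74×10 + 215) − T sin 63.5° = 955 − 447.64 = 507.36 N.
|H| = √(H_x² + H_y²) = √((223.18)² + (507.36)²) = 554.28 N.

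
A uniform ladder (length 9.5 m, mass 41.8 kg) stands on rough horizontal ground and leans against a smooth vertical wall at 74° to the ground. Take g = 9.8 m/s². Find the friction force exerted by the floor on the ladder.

f ≈ 58.7 N

Torques about the foot: N_wall · 9.5 sin 74° = 41.8×9.8×4.75 cos 74° → N_wall = 58.731 N.
ΣF_x = 0: f_floor = N_wall = 58.731 N.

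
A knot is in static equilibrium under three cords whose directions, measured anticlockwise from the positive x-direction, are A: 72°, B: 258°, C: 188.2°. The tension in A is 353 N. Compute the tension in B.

T_B ≈ 337 N

Resolve: ΣF_x = 353 cos 72° + T_B cos 258° + T_C cos 188.2° = 0.
        ΣF_y = 353 sin 72° + T_B sin 258° + T_C sin 188.2° = 0.
The known terms sum to (109.1, 335.7) N, so -0.2079 T_B − 0.9898 T_C = -109.1 and -0.9781 T_B − 0.1426 T_C = -335.7.
Solving simultaneously: T_B = 337.5 N, T_C = 39.32 N.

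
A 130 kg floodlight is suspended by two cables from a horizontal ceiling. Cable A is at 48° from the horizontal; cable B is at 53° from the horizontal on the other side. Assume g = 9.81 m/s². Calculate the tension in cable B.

T_B ≈ 869 N

Weight W = 130 × 9.81 = 1275 N acts straight down.
Horizontal: T_A cos 48° = T_B cos 53°  →  T_A = 0.8994 T_B.
Vertical: T_A sin 48° + T_B sin 53° = 1275.
Substituting the horizontal relation into the vertical equation gives 1.467 T_B = 1275, so T_B = 869.3 N.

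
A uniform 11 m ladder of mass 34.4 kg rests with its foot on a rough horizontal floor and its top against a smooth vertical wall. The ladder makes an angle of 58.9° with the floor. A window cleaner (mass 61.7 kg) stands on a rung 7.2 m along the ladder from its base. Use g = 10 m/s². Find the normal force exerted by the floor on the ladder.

ΣF_y = 0: N_floor = 34.4×10 + 61.7×10 = 961 N.

N_floor ≈ 961 N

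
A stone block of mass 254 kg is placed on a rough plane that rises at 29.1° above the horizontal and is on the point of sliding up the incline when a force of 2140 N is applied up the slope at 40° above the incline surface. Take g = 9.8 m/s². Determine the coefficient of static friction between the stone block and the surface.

μ ≈ 0.536

On the verge of sliding up the incline, friction is at its maximum μN and acts down the slope.
Perpendicular to incline: N = W cos 29.1° − P sin 40° = 2175 − 1376 = 799.4 N.
Along incline: P cos 40° − μN = W sin 29.1° → μ = −(W sin 29.1° − P cos 40°) / N = 0.5363.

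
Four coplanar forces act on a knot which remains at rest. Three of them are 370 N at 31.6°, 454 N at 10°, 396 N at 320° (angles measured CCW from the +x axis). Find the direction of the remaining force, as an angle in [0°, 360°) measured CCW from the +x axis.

θ ≈ 181°

Sum the known components: ΣF_x = 1066 N, ΣF_y = 18.17 N.
For equilibrium the remaining force must supply (−ΣF_x, −ΣF_y) = (-1066, -18.17) N.
Magnitude = √((-1066)² + (-18.17)²) = 1066 N; direction = atan2(-18.17, -1066) = 181.0°.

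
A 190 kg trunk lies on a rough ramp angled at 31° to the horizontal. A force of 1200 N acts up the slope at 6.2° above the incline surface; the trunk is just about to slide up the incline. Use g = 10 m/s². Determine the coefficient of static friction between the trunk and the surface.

On the verge of sliding up the incline, friction is at its maximum μN and acts down the slope.
Perpendicular to incline: N = W cos 31° − P sin 6.2° = 1629 − 129.6 = 1499 N.
Along incline: P cos 6.2° − μN = W sin 31° → μ = −(W sin 31° − P cos 6.2°) / N = 0.143.

μ ≈ 0.143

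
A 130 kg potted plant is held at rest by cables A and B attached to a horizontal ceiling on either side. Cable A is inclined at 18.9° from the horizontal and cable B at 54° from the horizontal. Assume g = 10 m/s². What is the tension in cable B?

T_B ≈ 1290 N

Weight W = 130 × 10 = 1300 N acts straight down.
Horizontal: T_A cos 18.9° = T_B cos 54°  →  T_A = 0.6213 T_B.
Vertical: T_A sin 18.9° + T_B sin 54° = 1300.
Substituting the horizontal relation into the vertical equation gives 1.01 T_B = 1300, so T_B = 1287 N.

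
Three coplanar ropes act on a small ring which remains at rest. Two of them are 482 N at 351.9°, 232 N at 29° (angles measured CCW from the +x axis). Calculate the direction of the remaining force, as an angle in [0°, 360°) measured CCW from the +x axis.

Sum the known components: ΣF_x = 680.1 N, ΣF_y = 44.56 N.
For equilibrium the remaining force must supply (−ΣF_x, −ΣF_y) = (-680.1, -44.56) N.
Magnitude = √((-680.1)² + (-44.56)²) = 681.6 N; direction = atan2(-44.56, -680.1) = 183.7°.

θ ≈ 184°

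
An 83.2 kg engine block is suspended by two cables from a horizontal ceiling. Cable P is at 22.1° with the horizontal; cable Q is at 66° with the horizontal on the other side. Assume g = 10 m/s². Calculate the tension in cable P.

Weight W = 83.2 × 10 = 832 N acts straight down.
Horizontal: T_P cos 22.1° = T_Q cos 66°  →  T_Q = 2.278 T_P.
Vertical: T_P sin 22.1° + T_Q sin 66° = 832.
Substituting the horizontal relation into the vertical equation gives 2.457 T_P = 832, so T_P = 338.6 N.

T_P ≈ 339 N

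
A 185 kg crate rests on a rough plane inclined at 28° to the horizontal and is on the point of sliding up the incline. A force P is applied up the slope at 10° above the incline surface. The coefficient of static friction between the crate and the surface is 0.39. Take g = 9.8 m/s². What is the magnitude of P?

On the verge of sliding up the incline, friction equals μN and acts down the slope.
Perpendicular: N + P sin 10° = W cos 28° = 1601 N.
Along incline: P cos 10° = W sin 28° + μN  with W sin 28° = 851.2 N.
Solving the pair for P and N: P = 1402 N, N = 1357 N (and f = μN = 529.4 N).

P ≈ 1400 N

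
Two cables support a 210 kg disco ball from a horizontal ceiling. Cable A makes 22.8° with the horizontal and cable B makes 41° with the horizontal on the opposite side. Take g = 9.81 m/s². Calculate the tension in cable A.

Weight W = 210 × 9.81 = 2060 N acts straight down.
Horizontal: T_A cos 22.8° = T_B cos 41°  →  T_B = 1.221 T_A.
Vertical: T_A sin 22.8° + T_B sin 41° = 2060.
Substituting the horizontal relation into the vertical equation gives 1.189 T_A = 2060, so T_A = 1733 N.

T_A ≈ 1730 N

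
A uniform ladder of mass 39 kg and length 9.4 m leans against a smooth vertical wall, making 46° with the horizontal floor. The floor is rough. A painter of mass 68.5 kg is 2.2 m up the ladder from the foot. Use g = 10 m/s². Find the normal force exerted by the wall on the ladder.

Torques about the foot: N_wall · 9.4 sin 46° = 39×10×4.7 cos 46° + 68.5×10×2.2 cos 46° → N_wall = 343.13 N.

N_wall ≈ 343 N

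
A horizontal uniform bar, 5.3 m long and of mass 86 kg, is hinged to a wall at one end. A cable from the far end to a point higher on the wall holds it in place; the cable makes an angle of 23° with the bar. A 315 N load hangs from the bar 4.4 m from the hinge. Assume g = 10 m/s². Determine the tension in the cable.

T ≈ 1770 N

Take torques about the hinge: T sin 23° · 5.3 = 86×10×2.65 + 315×4.4 = 3665 N·m.
So T = 3665 / (0.3907 × 5.3) = 1769.8 N.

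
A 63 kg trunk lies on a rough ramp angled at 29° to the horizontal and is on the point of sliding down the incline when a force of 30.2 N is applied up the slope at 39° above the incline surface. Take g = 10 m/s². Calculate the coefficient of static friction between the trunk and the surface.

μ ≈ 0.530

On the verge of sliding down the incline, friction is at its maximum μN and acts up the slope.
Perpendicular to incline: N = W cos 29° − P sin 39° = 551 − 19.01 = 532 N.
Along incline: P cos 39° + μN = W sin 29° → μ = (W sin 29° − P cos 39°) / N = 0.53.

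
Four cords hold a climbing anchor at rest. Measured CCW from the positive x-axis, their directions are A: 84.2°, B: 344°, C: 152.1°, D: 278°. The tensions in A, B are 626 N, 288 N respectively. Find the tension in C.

Resolve: ΣF_x = 626 cos 84.2° + 288 cos 344° + T_C cos 152.1° + T_D cos 278° = 0.
        ΣF_y = 626 sin 84.2° + 288 sin 344° + T_C sin 152.1° + T_D sin 278° = 0.
The known terms sum to (340.1, 543.4) N, so -0.8838 T_C + 0.1392 T_D = -340.1 and 0.4679 T_C − 0.9903 T_D = -543.4.
Solving simultaneously: T_C = 509.1 N, T_D = 789.3 N.

T_C ≈ 509 N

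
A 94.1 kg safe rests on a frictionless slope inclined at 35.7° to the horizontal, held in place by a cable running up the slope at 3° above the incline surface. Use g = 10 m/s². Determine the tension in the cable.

Take axes along and perpendicular to the incline. Weight components: W sin 35.7° = 549.1 N down-slope, W cos 35.7° = 764.2 N into the surface.
Along incline: T cos 3° = W sin 35.7° → T = 549.9 N.
Perpendicular: N = W cos 35.7° − T sin 3° = 735.4 N.

T ≈ 550 N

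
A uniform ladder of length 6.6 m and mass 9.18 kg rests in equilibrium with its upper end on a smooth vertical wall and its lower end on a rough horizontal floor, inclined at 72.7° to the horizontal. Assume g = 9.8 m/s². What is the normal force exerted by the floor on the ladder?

N_floor ≈ 90 N

ΣF_y = 0: N_floor = 9.18×9.8 = 89.964 N.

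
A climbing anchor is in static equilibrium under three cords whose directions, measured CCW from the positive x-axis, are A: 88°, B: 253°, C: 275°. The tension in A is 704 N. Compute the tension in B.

T_B ≈ 229 N

Resolve: ΣF_x = 704 cos 88° + T_B cos 253° + T_C cos 275° = 0.
        ΣF_y = 704 sin 88° + T_B sin 253° + T_C sin 275° = 0.
The known terms sum to (24.57, 703.6) N, so -0.2924 T_B + 0.0872 T_C = -24.57 and -0.9563 T_B − 0.9962 T_C = -703.6.
Solving simultaneously: T_B = 229 N, T_C = 486.4 N.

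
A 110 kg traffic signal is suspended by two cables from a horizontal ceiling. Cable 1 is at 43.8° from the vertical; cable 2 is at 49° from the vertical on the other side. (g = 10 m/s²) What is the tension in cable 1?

Angles from the horizontal: cable 1 is 90° − 43.8° = 46.2°, cable 2 is 90° − 49° = 41°.
Weight W = 110 × 10 = 1100 N acts straight down.
Horizontal: T_1 cos 46.2° = T_2 cos 41°  →  T_2 = 0.9171 T_1.
Vertical: T_1 sin 46.2° + T_2 sin 41° = 1100.
Substituting the horizontal relation into the vertical equation gives 1.323 T_1 = 1100, so T_1 = 831.2 N.

T_1 ≈ 831 N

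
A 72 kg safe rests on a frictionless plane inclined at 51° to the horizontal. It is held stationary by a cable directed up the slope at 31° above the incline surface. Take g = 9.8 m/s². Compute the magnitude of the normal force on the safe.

N ≈ 115 N

Take axes along and perpendicular to the incline. Weight components: W sin 51° = 548.4 N down-slope, W cos 51° = 444 N into the surface.
Along incline: T cos 31° = W sin 51° → T = 639.7 N.
Perpendicular: N = W cos 51° − T sin 31° = 114.6 N.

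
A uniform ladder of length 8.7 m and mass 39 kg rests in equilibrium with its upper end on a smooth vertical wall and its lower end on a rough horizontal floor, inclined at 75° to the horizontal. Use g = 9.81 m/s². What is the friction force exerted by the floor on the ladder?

Torques about the foot: N_wall · 8.7 sin 75° = 39×9.81×4.35 cos 75° → N_wall = 51.257 N.
ΣF_x = 0: f_floor = N_wall = 51.257 N.

f ≈ 51.3 N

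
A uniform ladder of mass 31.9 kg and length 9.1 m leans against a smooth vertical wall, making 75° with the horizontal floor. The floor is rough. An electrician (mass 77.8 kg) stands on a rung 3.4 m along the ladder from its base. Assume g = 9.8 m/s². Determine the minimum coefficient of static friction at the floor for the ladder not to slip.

μ_min ≈ 0.110

ΣF_y = 0: N_floor = 31.9×9.8 + 77.8×9.8 = 1075.1 N.
Torques about the foot: N_wall · 9.1 sin 75° = 31.9×9.8×4.55 cos 75° + 77.8×9.8×3.4 cos 75° → N_wall = 118.21 N.
ΣF_x = 0: f_floor = N_wall = 118.21 N.
μ_min = f_floor / N_floor = 118.21 / 1075.1 = 0.11.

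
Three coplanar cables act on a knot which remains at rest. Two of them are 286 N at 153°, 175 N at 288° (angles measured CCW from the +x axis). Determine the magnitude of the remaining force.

F ≈ 204 N

Sum the known components: ΣF_x = -200.7 N, ΣF_y = -36.59 N.
For equilibrium the remaining force must supply (−ΣF_x, −ΣF_y) = (200.7, 36.59) N.
Magnitude = √((200.7)² + (36.59)²) = 204.1 N; direction = atan2(36.59, 200.7) = 10.3°.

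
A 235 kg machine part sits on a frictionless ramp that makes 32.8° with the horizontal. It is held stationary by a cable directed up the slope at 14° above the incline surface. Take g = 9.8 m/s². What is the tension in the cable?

T ≈ 1290 N

Take axes along and perpendicular to the incline. Weight components: W sin 32.8° = 1248 N down-slope, W cos 32.8° = 1936 N into the surface.
Along incline: T cos 14° = W sin 32.8° → T = 1286 N.
Perpendicular: N = W cos 32.8° − T sin 14° = 1625 N.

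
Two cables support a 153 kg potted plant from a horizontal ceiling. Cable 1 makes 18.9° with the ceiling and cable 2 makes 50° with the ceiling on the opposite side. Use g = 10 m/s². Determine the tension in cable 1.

T_1 ≈ 1050 N

Weight W = 153 × 10 = 1530 N acts straight down.
Horizontal: T_1 cos 18.9° = T_2 cos 50°  →  T_2 = 1.472 T_1.
Vertical: T_1 sin 18.9° + T_2 sin 50° = 1530.
Substituting the horizontal relation into the vertical equation gives 1.451 T_1 = 1530, so T_1 = 1054 N.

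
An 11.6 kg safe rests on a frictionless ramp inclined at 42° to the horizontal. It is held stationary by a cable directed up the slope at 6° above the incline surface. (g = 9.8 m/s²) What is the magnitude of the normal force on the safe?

N ≈ 76.5 N

Take axes along and perpendicular to the incline. Weight components: W sin 42° = 76.07 N down-slope, W cos 42° = 84.48 N into the surface.
Along incline: T cos 6° = W sin 42° → T = 76.49 N.
Perpendicular: N = W cos 42° − T sin 6° = 76.49 N.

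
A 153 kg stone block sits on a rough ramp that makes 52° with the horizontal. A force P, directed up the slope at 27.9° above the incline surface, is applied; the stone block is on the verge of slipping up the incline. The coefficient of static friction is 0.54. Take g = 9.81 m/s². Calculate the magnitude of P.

P ≈ 1480 N

On the verge of sliding up the incline, friction equals μN and acts down the slope.
Perpendicular: N + P sin 27.9° = W cos 52° = 924.1 N.
Along incline: P cos 27.9° = W sin 52° + μN  with W sin 52° = 1183 N.
Solving the pair for P and N: P = 1480 N, N = 231.6 N (and f = μN = 125.1 N).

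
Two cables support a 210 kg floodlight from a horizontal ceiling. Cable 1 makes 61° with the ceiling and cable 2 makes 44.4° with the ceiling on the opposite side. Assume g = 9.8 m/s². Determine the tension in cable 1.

T_1 ≈ 1530 N

Weight W = 210 × 9.8 = 2058 N acts straight down.
Horizontal: T_1 cos 61° = T_2 cos 44.4°  →  T_2 = 0.6786 T_1.
Vertical: T_1 sin 61° + T_2 sin 44.4° = 2058.
Substituting the horizontal relation into the vertical equation gives 1.349 T_1 = 2058, so T_1 = 1525 N.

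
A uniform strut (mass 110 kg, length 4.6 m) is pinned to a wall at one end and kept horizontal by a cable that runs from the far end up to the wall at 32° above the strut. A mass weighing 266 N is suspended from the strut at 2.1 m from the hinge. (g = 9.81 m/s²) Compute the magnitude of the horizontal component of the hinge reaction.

Take torques about the hinge: T sin 32° · 4.6 = 110×9.81×2.3 + 266×2.1 = 3040.5 N·m.
So T = 3040.5 / (0.5299 × 4.6) = 1247.3 N.
ΣF_x = 0: H_x = T cos 32° = 1057.8 N.

H_x ≈ 1060 N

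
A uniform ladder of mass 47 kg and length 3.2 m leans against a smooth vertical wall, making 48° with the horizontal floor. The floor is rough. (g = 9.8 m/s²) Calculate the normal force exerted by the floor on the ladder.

N_floor ≈ 461 N

ΣF_y = 0: N_floor = 47×9.8 = 460.6 N.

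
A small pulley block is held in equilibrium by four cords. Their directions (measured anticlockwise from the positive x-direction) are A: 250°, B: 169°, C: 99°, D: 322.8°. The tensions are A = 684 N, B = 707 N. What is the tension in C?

T_C ≈ 1400 N

Resolve: ΣF_x = 684 cos 250° + 707 cos 169° + T_C cos 99° + T_D cos 322.8° = 0.
        ΣF_y = 684 sin 250° + 707 sin 169° + T_C sin 99° + T_D sin 322.8° = 0.
The known terms sum to (-928, -507.8) N, so -0.1564 T_C + 0.7965 T_D = 928 and 0.9877 T_C − 0.6046 T_D = 507.8.
Solving simultaneously: T_C = 1395 N, T_D = 1439 N.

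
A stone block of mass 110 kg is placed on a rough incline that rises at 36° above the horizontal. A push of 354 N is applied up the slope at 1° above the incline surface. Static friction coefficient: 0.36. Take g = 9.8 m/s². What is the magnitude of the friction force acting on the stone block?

f ≈ 280 N

Axes along / perpendicular to the incline. W sin 36° = 633.6 N down-slope; W cos 36° = 872.1 N into the surface.
Perpendicular: N = W cos 36° − P sin 1° = 872.1 − 6.178 = 865.9 N.
Along incline: P cos 1° + f = W sin 36° (friction acts up-slope) → f = 633.6 − 353.9 = 279.7 N.
|f| = 279.7 N ≤ μN = 311.7 N, so the stone block is indeed static.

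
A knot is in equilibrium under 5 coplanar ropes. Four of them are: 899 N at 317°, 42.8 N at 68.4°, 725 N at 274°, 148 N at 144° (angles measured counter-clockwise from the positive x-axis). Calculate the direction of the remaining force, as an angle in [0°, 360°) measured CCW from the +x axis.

Sum the known components: ΣF_x = 604.1 N, ΣF_y = -1210 N.
For equilibrium the remaining force must supply (−ΣF_x, −ΣF_y) = (-604.1, 1210) N.
Magnitude = √((-604.1)² + (1210)²) = 1352 N; direction = atan2(1210, -604.1) = 116.5°.

θ ≈ 117°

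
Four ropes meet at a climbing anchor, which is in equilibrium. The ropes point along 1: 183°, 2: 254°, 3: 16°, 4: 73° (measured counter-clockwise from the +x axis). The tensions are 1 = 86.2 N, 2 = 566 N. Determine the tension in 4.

Resolve: ΣF_x = 86.2 cos 183° + 566 cos 254° + T_3 cos 16° + T_4 cos 73° = 0.
        ΣF_y = 86.2 sin 183° + 566 sin 254° + T_3 sin 16° + T_4 sin 73° = 0.
The known terms sum to (-242.1, -548.6) N, so 0.9613 T_3 + 0.2924 T_4 = 242.1 and 0.2756 T_3 + 0.9563 T_4 = 548.6.
Solving simultaneously: T_3 = 84.80 N, T_4 = 549.2 N.

T_4 ≈ 549 N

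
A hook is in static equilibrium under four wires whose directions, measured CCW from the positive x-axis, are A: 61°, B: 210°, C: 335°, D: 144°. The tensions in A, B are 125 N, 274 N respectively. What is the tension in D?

T_D ≈ 523 N

Resolve: ΣF_x = 125 cos 61° + 274 cos 210° + T_C cos 335° + T_D cos 144° = 0.
        ΣF_y = 125 sin 61° + 274 sin 210° + T_C sin 335° + T_D sin 144° = 0.
The known terms sum to (-176.7, -27.67) N, so 0.9063 T_C − 0.8090 T_D = 176.7 and -0.4226 T_C + 0.5878 T_D = 27.67.
Solving simultaneously: T_C = 661.6 N, T_D = 522.8 N.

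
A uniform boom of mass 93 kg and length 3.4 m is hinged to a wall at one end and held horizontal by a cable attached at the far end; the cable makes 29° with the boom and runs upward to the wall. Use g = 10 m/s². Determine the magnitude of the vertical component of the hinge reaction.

|H_y| ≈ 465 N

Take torques about the hinge: T sin 29° · 3.4 = 93×10×1.7 = 1581 N·m.
So T = 1581 / (0.4848 × 3.4) = 959.14 N.
ΣF_y = 0: H_y = (93×10) − T sin 29° = 930 − 465 = 465 N.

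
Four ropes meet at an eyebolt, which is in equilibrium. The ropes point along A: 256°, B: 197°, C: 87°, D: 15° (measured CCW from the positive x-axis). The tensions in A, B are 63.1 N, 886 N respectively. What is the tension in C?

T_C ≈ 90.5 N

Resolve: ΣF_x = 63.1 cos 256° + 886 cos 197° + T_C cos 87° + T_D cos 15° = 0.
        ΣF_y = 63.1 sin 256° + 886 sin 197° + T_C sin 87° + T_D sin 15° = 0.
The known terms sum to (-862.6, -320.3) N, so 0.0523 T_C + 0.9659 T_D = 862.6 and 0.9986 T_C + 0.2588 T_D = 320.3.
Solving simultaneously: T_C = 90.54 N, T_D = 888.1 N.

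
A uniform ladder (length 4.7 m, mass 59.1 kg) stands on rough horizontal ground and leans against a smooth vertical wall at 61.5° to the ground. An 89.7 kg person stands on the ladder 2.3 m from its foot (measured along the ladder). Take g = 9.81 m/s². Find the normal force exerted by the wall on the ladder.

Torques about the foot: N_wall · 4.7 sin 61.5° = 59.1×9.81×2.35 cos 61.5° + 89.7×9.81×2.3 cos 61.5° → N_wall = 391.2 N.

N_wall ≈ 391 N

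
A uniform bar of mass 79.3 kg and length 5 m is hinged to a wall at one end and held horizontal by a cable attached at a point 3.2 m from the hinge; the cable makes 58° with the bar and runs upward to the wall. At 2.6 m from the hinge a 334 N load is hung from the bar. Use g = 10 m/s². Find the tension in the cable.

Take torques about the hinge: T sin 58° · 3.2 = 79.3×10×2.5 + 334×2.6 = 2850.9 N·m.
So T = 2850.9 / (0.8480 × 3.2) = 1050.5 N.

T ≈ 1050 N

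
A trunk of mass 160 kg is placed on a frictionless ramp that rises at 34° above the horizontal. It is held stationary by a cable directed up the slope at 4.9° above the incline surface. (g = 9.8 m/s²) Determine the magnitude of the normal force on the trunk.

N ≈ 1220 N

Take axes along and perpendicular to the incline. Weight components: W sin 34° = 876.8 N down-slope, W cos 34° = 1300 N into the surface.
Along incline: T cos 4.9° = W sin 34° → T = 880 N.
Perpendicular: N = W cos 34° − T sin 4.9° = 1225 N.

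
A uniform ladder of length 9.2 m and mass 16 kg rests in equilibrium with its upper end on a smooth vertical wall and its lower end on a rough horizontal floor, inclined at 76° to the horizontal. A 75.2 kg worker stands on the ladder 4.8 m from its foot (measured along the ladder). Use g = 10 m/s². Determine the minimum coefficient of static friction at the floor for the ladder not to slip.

ΣF_y = 0: N_floor = 16×10 + 75.2×10 = 912 N.
Torques about the foot: N_wall · 9.2 sin 76° = 16×10×4.6 cos 76° + 75.2×10×4.8 cos 76° → N_wall = 117.77 N.
ΣF_x = 0: f_floor = N_wall = 117.77 N.
μ_min = f_floor / N_floor = 117.77 / 912 = 0.1291.

μ_min ≈ 0.129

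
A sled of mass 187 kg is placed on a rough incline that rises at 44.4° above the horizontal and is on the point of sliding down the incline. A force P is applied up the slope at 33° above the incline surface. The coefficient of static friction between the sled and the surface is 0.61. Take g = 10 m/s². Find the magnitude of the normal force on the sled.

On the verge of sliding down the incline, friction equals μN and acts up the slope.
Perpendicular: N + P sin 33° = W cos 44.4° = 1336 N.
Along incline: P cos 33° + μN = W sin 44.4° with W sin 44.4° = 1308 N.
Solving the pair for P and N: P = 974.2 N, N = 805.5 N (and f = μN = 491.3 N).

N ≈ 805 N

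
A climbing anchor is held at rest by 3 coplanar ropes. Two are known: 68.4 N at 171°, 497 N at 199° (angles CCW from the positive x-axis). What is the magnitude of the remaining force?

F ≈ 558 N

Sum the known components: ΣF_x = -537.5 N, ΣF_y = -151.1 N.
For equilibrium the remaining force must supply (−ΣF_x, −ΣF_y) = (537.5, 151.1) N.
Magnitude = √((537.5)² + (151.1)²) = 558.3 N; direction = atan2(151.1, 537.5) = 15.7°.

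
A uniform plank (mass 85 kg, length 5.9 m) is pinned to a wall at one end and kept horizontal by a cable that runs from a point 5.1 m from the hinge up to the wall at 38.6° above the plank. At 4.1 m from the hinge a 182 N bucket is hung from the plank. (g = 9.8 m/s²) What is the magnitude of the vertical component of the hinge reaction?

|H_y| ≈ 387 N

Take torques about the hinge: T sin 38.6° · 5.1 = 85×9.8×2.95 + 182×4.1 = 3203.6 N·m.
So T = 3203.6 / (0.6239 × 5.1) = 1006.8 N.
ΣF_y = 0: H_y = (85×9.8 + 182) − T sin 38.6° = 1015 − 628.15 = 386.85 N.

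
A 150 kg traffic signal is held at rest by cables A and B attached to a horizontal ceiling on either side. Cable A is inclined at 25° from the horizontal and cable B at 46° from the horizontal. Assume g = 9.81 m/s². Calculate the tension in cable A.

T_A ≈ 1080 N

Weight W = 150 × 9.81 = 1472 N acts straight down.
Horizontal: T_A cos 25° = T_B cos 46°  →  T_B = 1.305 T_A.
Vertical: T_A sin 25° + T_B sin 46° = 1472.
Substituting the horizontal relation into the vertical equation gives 1.361 T_A = 1472, so T_A = 1081 N.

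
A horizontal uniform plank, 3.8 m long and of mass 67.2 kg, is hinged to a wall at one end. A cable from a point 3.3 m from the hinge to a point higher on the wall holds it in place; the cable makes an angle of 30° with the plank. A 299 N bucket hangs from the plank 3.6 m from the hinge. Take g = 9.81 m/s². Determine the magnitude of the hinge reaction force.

Take torques about the hinge: T sin 30° · 3.3 = 67.2×9.81×1.9 + 299×3.6 = 2328.9 N·m.
So T = 2328.9 / (0.5000 × 3.3) = 1411.5 N.
ΣF_x = 0: H_x = T cos 30° = 1222.4 N.
ΣF_y = 0: H_y = (67.2×9.81 + 299) − T sin 30° = 958.23 − 705.74 = 252.49 N.
|H| = √(H_x² + H_y²) = √((1222.4)² + (252.49)²) = 1248.2 N.

|H| ≈ 1250 N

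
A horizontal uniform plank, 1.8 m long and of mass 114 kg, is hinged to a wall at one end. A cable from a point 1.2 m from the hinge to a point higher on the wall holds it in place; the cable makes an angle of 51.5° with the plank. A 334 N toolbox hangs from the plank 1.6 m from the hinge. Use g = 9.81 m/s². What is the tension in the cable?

Take torques about the hinge: T sin 51.5° · 1.2 = 114×9.81×0.9 + 334×1.6 = 1540.9 N·m.
So T = 1540.9 / (0.7826 × 1.2) = 1640.8 N.

T ≈ 1640 N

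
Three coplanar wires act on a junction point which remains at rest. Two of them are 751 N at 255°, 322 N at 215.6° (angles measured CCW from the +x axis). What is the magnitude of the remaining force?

Sum the known components: ΣF_x = -456.2 N, ΣF_y = -912.9 N.
For equilibrium the remaining force must supply (−ΣF_x, −ΣF_y) = (456.2, 912.9) N.
Magnitude = √((456.2)² + (912.9)²) = 1020 N; direction = atan2(912.9, 456.2) = 63.4°.

F ≈ 1020 N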